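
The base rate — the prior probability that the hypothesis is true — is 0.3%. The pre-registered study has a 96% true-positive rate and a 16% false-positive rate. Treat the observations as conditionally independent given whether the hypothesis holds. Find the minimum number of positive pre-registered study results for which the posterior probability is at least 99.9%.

8

Prior odds = 0.003/0.997 = 3/997.
Likelihood ratio of a positive result = 0.96/0.16 = 6.
Target odds: 0.999 ÷ 0.001 = 999.
Need (3/997) × 6ⁿ ≥ 999, i.e. 6ⁿ ≥ 332001.
6⁷ = 279936 falls short of 332001 but 6⁸ = 1679616 reaches it, so n = 8.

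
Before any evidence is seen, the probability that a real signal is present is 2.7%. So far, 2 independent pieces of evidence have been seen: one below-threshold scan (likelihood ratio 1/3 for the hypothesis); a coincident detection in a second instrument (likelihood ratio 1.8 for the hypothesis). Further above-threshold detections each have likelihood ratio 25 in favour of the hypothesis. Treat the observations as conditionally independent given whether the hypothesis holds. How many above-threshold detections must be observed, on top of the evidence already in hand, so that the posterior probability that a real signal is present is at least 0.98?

Prior odds = 0.027/0.973 = 27/973.
Combined Bayes factor of the evidence already in hand = (1/3) × 1.8 = 0.6.
Odds after that evidence = (27/973) × 0.6 = 81/4865.
Target odds = 0.98/0.02 = 49.
Need 25ⁿ ≥ 49 ÷ (81/4865) = 238385/81.
25² = 625 falls short of 238385/81 but 25³ = 15625 reaches it, so n = 3.

3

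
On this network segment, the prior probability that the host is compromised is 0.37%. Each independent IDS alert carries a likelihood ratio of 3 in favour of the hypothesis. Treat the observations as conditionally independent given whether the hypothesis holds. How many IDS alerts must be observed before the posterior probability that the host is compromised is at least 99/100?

10

Prior odds: 0.0037 ÷ 0.9963 = 37/9963.
Likelihood ratio per IDS alert = 3.
Target posterior odds = 0.99/0.01 = 99.
Need (37/9963) × 3ⁿ ≥ 99, i.e. 3ⁿ ≥ 986337/37.
3⁹ = 19683 falls short of 986337/37 but 3¹⁰ = 59049 reaches it, so n = 10.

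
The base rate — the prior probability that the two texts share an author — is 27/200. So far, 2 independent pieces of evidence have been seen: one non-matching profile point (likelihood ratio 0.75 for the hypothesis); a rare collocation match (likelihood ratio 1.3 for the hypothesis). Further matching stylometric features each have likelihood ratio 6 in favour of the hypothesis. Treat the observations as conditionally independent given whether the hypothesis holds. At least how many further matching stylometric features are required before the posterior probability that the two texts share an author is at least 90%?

3

Prior odds = 0.135/0.865 = 27/173.
Combined Bayes factor of the evidence already in hand = 0.75 × 1.3 = 0.975.
Odds after that evidence = (27/173) × 0.975 = 1053/6920.
Target odds = 0.9/0.1 = 9.
Need 6ⁿ ≥ 9 ÷ (1053/6920) = 6920/117.
6² = 36 falls short of 6920/117 but 6³ = 216 reaches it, so n = 3.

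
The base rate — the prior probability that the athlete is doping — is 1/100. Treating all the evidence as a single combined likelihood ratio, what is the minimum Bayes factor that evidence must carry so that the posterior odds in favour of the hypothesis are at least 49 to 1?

4851

Prior odds = 0.01/0.99 = 1/99.
Target odds = 49.
Required Bayes factor = 49 ÷ (1/99) = 4851.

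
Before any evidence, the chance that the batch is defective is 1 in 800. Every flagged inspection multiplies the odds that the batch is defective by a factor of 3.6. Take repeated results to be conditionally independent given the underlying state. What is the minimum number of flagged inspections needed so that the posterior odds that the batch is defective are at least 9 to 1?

Prior odds = 0.00125/0.99875 = 1/799.
Likelihood ratio per flagged inspection = 3.6.
Target odds = 9.
Need (1/799) × 3.6ⁿ ≥ 9, i.e. 3.6ⁿ ≥ 7191.
3.6⁶ = 34012224/15625 falls short of 7191 but 3.6⁷ = 612220032/78125 reaches it, so n = 7.

7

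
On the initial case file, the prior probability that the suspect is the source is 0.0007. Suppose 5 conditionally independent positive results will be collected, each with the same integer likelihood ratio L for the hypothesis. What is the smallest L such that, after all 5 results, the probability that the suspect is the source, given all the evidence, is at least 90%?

7

Prior odds = 0.0007/0.9993 = 7/9993.
Target odds = 0.9/0.1 = 9.
Need L⁵ ≥ 9 ÷ (7/9993) = 89937/7.
6⁵ = 7776 < 89937/7 ≤ 16807 = 7⁵, so L = 7.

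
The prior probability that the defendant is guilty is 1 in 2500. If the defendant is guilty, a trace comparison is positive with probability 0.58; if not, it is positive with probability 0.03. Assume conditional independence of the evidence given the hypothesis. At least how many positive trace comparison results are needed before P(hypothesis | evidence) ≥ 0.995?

5

Prior odds = 0.0004/0.9996 = 1/2499.
Likelihood ratio of a positive = 0.58/0.03 = 58/3.
Target odds: 0.995 ÷ 0.005 = 199.
Need (1/2499) × (58/3)ⁿ ≥ 199, i.e. (58/3)ⁿ ≥ 497301.
(58/3)⁴ = 11316496/81 falls short of 497301 but (58/3)⁵ = 656356768/243 reaches it, so n = 5.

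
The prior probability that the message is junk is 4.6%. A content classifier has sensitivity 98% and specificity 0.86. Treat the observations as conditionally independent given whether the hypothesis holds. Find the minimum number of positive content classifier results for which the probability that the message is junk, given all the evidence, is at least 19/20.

4

Prior odds = 0.046/0.954 = 23/477.
False-positive rate = 1 − 0.86 = 0.14; likelihood ratio of a positive = 0.98/0.14 = 7.
Target posterior odds = 0.95/0.05 = 19.
Require 7ⁿ ≥ 19 ÷ (23/477) = 9063/23.
7³ = 343 falls short of 9063/23 but 7⁴ = 2401 reaches it, so n = 4.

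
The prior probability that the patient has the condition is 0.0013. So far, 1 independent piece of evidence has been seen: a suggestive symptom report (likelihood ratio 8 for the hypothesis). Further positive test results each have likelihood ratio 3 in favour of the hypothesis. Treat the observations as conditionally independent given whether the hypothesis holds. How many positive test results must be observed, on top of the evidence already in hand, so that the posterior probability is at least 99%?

Prior odds = 0.0013/0.9987 = 13/9987.
Bayes factor of the evidence already in hand = 8.
Odds after that evidence = (13/9987) × 8 = 104/9987.
Target odds = 0.99/0.01 = 99.
Need 3ⁿ ≥ 99 ÷ (104/9987) = 988713/104.
3⁸ = 6561 falls short of 988713/104 but 3⁹ = 19683 reaches it, so n = 9.

9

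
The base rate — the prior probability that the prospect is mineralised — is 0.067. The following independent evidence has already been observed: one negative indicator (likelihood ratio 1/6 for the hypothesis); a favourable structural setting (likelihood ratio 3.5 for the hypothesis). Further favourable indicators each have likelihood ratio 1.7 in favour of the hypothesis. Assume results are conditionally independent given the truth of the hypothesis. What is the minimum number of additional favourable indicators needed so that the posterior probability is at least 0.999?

Prior odds = 0.067/0.933 = 67/933.
Combined Bayes factor of the evidence already in hand = (1/6) × 3.5 = 7/12.
Odds after that evidence = (67/933) × 7/12 = 469/11196.
Target odds = 0.999/0.001 = 999.
Need 1.7ⁿ ≥ 999 ÷ (469/11196) = 11184804/469.
1.7¹⁸ ≈14063.1 falls short of 11184804/469 but 1.7¹⁹ ≈23907.2 reaches it, so n = 19.

19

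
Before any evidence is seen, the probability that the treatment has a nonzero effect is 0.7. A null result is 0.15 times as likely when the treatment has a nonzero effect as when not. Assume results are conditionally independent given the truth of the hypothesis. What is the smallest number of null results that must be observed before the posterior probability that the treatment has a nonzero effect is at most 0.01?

Prior odds: 0.7 ÷ 0.3 = 7/3.
Likelihood ratio per null result = 0.15.
Target odds: 0.01 ÷ 0.99 = 1/99.
Need (7/3) × 0.15ⁿ ≤ 1/99, i.e. 0.15ⁿ ≤ 1/231.
0.15² = 0.0225 is still above 1/231 but 0.15³ = 0.003375 is at or below it, so n = 3.

3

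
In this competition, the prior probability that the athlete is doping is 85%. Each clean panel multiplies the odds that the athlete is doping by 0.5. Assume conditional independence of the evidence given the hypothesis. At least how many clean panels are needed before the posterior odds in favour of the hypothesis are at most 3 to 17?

6

Prior odds: 0.85 ÷ 0.15 = 17/3.
Likelihood ratio per clean panel = 0.5.
Target odds = 3/17.
Require 0.5ⁿ ≤ 3/17 ÷ (17/3) = 9/289.
0.5⁵ = 0.03125 is still above 9/289 but 0.5⁶ = 0.015625 is at or below it, so n = 6.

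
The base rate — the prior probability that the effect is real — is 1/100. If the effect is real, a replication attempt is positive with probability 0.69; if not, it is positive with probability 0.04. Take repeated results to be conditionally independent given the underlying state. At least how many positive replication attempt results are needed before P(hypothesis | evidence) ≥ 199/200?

Prior odds = 0.01/0.99 = 1/99.
Likelihood ratio of a positive = 0.69/0.04 = 17.25.
Target odds: 0.995 ÷ 0.005 = 199.
Need (1/99) × 17.25ⁿ ≥ 199, i.e. 17.25ⁿ ≥ 19701.
17.25³ = 5132.953125 falls short of 19701 but 17.25⁴ = 22667121/256 reaches it, so n = 4.

4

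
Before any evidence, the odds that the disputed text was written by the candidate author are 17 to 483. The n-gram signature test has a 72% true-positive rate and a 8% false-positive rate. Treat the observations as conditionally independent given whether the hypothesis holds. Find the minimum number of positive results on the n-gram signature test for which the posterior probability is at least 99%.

Prior odds = 17/483.
Likelihood ratio of a positive result = 0.72/0.08 = 9.
Target posterior odds = 0.99/0.01 = 99.
Require 9ⁿ ≥ 99 ÷ (17/483) = 47817/17.
9³ = 729 falls short of 47817/17 but 9⁴ = 6561 reaches it, so n = 4.

4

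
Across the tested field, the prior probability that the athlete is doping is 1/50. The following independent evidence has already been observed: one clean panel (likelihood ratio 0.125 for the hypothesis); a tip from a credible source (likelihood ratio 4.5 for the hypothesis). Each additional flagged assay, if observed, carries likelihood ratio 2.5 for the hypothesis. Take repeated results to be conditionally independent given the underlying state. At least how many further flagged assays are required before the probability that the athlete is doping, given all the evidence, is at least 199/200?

Prior odds = 0.02/0.98 = 1/49.
Combined Bayes factor of the evidence already in hand = 0.125 × 4.5 = 0.5625.
Odds after that evidence = (1/49) × 0.5625 = 9/784.
Target odds = 0.995/0.005 = 199.
Need 2.5ⁿ ≥ 199 ÷ (9/784) = 156016/9.
2.5¹⁰ = 9765625/1024 falls short of 156016/9 but 2.5¹¹ = 48828125/2048 reaches it, so n = 11.

11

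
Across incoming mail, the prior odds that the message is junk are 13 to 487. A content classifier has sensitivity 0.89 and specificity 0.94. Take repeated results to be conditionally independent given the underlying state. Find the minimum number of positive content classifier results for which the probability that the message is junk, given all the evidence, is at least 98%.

Prior odds = 13/487.
False-positive rate = 1 − 0.94 = 0.06; likelihood ratio of a positive = 0.89/0.06 = 89/6.
Target odds: 0.98 ÷ 0.02 = 49.
Require (89/6)ⁿ ≥ 49 ÷ (13/487) = 23863/13.
(89/6)² = 7921/36 falls short of 23863/13 but (89/6)³ = 704969/216 reaches it, so n = 3.

3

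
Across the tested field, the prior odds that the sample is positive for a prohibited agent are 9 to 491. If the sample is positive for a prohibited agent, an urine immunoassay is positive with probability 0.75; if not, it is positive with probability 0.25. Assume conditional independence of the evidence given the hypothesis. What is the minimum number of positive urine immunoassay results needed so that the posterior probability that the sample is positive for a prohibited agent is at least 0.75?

5

Prior odds = 9/491.
Likelihood ratio of a positive = 0.75/0.25 = 3.
Target odds: 0.75 ÷ 0.25 = 3.
Require 3ⁿ ≥ 3 ÷ (9/491) = 491/3.
3⁴ = 81 falls short of 491/3 but 3⁵ = 243 reaches it, so n = 5.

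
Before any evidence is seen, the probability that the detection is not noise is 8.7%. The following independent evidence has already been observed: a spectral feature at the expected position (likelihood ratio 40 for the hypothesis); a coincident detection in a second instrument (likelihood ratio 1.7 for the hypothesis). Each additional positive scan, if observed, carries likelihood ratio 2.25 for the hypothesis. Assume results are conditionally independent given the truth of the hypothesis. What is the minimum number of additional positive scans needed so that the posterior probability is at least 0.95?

Prior odds = 0.087/0.913 = 87/913.
Combined Bayes factor of the evidence already in hand = 40 × 1.7 = 68.
Odds after that evidence = (87/913) × 68 = 5916/913.
Target odds = 0.95/0.05 = 19.
Need 2.25ⁿ ≥ 19 ÷ (5916/913) = 17347/5916.
2.25¹ = 2.25 falls short of 17347/5916 but 2.25² = 5.0625 reaches it, so n = 2.

2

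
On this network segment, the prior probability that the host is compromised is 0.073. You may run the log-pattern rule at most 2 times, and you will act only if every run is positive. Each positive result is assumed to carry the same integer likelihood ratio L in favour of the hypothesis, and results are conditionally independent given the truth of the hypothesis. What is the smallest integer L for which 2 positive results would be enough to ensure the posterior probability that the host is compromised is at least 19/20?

Prior odds = 0.073/0.927 = 73/927.
Target odds = 0.95/0.05 = 19.
Need L² ≥ 19 ÷ (73/927) = 17613/73.
15² = 225 < 17613/73 ≤ 256 = 16², so L = 16.

16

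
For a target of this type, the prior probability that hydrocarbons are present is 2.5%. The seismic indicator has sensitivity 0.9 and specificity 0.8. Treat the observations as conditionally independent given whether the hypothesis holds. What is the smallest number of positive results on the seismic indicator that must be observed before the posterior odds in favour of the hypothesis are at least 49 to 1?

Prior odds: 0.025 ÷ 0.975 = 1/39.
False-positive rate = 1 − 0.8 = 0.2; likelihood ratio of a positive = 0.9/0.2 = 4.5.
Target odds = 49.
Require 4.5ⁿ ≥ 49 ÷ (1/39) = 1911.
4.5⁵ = 1845.28125 falls short of 1911 but 4.5⁶ = 8303.765625 reaches it, so n = 6.

6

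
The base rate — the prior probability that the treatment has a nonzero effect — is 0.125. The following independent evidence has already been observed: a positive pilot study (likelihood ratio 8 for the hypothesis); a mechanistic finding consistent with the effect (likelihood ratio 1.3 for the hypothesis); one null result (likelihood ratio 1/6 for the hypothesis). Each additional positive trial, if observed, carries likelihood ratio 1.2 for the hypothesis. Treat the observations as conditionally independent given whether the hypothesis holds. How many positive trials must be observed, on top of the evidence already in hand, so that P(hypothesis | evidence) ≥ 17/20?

Prior odds = 0.125/0.875 = 1/7.
Combined Bayes factor of the evidence already in hand = 8 × 1.3 × (1/6) = 26/15.
Odds after that evidence = (1/7) × 26/15 = 26/105.
Target odds = 0.85/0.15 = 17/3.
Need 1.2ⁿ ≥ 17/3 ÷ (26/105) = 595/26.
1.2¹⁷ ≈22.1861 falls short of 595/26 but 1.2¹⁸ ≈26.6233 reaches it, so n = 18.

18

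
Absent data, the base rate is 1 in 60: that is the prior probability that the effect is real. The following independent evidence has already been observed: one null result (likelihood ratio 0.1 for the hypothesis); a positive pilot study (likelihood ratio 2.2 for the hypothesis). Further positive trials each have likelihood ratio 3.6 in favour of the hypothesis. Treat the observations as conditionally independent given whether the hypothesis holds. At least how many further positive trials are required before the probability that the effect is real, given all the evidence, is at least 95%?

Prior odds = (1/60)/(59/60) = 1/59.
Combined Bayes factor of the evidence already in hand = 0.1 × 2.2 = 0.22.
Odds after that evidence = (1/59) × 0.22 = 11/2950.
Target odds = 0.95/0.05 = 19.
Need 3.6ⁿ ≥ 19 ÷ (11/2950) = 56050/11.
3.6⁶ = 34012224/15625 falls short of 56050/11 but 3.6⁷ = 612220032/78125 reaches it, so n = 7.

7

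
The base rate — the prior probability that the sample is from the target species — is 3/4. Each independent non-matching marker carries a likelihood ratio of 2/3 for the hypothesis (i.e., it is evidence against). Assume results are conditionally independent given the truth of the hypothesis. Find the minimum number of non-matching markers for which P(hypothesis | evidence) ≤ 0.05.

Prior odds: 0.75 ÷ 0.25 = 3.
Likelihood ratio per non-matching marker = 2/3.
Target odds: 0.05 ÷ 0.95 = 1/19.
Need 3 × (2/3)ⁿ ≤ 1/19, i.e. (2/3)ⁿ ≤ 1/57.
(2/3)⁹ = 512/19683 is still above 1/57 but (2/3)¹⁰ = 1024/59049 is at or below it, so n = 10.

10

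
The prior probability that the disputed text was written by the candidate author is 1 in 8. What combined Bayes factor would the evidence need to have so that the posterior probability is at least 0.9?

63

Prior odds = 0.125/0.875 = 1/7.
Target odds = 0.9/0.1 = 9.
Required Bayes factor = 9 ÷ (1/7) = 63.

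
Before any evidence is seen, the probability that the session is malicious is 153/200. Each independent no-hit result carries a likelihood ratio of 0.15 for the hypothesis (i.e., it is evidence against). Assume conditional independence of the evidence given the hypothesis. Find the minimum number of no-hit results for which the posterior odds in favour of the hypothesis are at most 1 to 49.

Prior odds: 0.765 ÷ 0.235 = 153/47.
Likelihood ratio per no-hit result = 0.15.
Target odds = 1/49.
Require 0.15ⁿ ≤ 1/49 ÷ (153/47) = 47/7497.
0.15² = 0.0225 is still above 47/7497 but 0.15³ = 0.003375 is at or below it, so n = 3.

3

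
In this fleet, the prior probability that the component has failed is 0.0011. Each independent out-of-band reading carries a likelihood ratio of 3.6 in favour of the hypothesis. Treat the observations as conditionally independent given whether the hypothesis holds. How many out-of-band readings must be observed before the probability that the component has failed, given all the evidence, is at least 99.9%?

Prior odds = 0.0011/0.9989 = 11/9989.
Likelihood ratio per out-of-band reading = 3.6.
Target odds: 0.999 ÷ 0.001 = 999.
Need (11/9989) × 3.6ⁿ ≥ 999, i.e. 3.6ⁿ ≥ 9979011/11.
3.6¹⁰ ≈365616 falls short of 9979011/11 but 3.6¹¹ ≈1.31622e+06 reaches it, so n = 11.

11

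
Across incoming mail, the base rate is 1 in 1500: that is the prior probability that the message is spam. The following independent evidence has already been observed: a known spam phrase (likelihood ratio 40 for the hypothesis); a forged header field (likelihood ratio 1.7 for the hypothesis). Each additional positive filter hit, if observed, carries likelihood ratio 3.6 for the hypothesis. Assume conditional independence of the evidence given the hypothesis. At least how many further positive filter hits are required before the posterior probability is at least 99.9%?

8

Prior odds = (1/1500)/(1499/1500) = 1/1499.
Combined Bayes factor of the evidence already in hand = 40 × 1.7 = 68.
Odds after that evidence = (1/1499) × 68 = 68/1499.
Target odds = 0.999/0.001 = 999.
Need 3.6ⁿ ≥ 999 ÷ (68/1499) = 1497501/68.
3.6⁷ = 612220032/78125 falls short of 1497501/68 but 3.6⁸ ≈28211.1 reaches it, so n = 8.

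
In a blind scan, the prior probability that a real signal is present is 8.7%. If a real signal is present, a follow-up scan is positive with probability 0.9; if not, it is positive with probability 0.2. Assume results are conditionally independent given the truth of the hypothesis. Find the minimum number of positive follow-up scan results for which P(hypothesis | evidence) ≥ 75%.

Prior odds = 0.087/0.913 = 87/913.
Likelihood ratio of a positive = 0.9/0.2 = 4.5.
Target posterior odds = 0.75/0.25 = 3.
Require 4.5ⁿ ≥ 3 ÷ (87/913) = 913/29.
4.5² = 20.25 falls short of 913/29 but 4.5³ = 91.125 reaches it, so n = 3.

3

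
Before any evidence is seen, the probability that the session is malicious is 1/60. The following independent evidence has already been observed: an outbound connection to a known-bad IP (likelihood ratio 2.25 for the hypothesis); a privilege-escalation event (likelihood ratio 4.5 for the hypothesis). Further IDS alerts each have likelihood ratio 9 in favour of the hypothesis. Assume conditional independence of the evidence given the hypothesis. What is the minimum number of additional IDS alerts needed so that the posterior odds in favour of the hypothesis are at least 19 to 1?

3

Prior odds = (1/60)/(59/60) = 1/59.
Combined Bayes factor of the evidence already in hand = 2.25 × 4.5 = 10.125.
Odds after that evidence = (1/59) × 10.125 = 81/472.
Target odds = 19.
Need 9ⁿ ≥ 19 ÷ (81/472) = 8968/81.
9² = 81 falls short of 8968/81 but 9³ = 729 reaches it, so n = 3.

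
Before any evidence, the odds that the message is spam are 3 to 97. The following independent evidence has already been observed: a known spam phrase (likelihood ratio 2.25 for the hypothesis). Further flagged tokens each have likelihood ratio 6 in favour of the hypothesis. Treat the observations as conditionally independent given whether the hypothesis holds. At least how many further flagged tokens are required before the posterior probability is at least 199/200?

Prior odds = 3/97.
Bayes factor of the evidence already in hand = 2.25.
Odds after that evidence = (3/97) × 2.25 = 27/388.
Target odds = 0.995/0.005 = 199.
Need 6ⁿ ≥ 199 ÷ (27/388) = 77212/27.
6⁴ = 1296 falls short of 77212/27 but 6⁵ = 7776 reaches it, so n = 5.

5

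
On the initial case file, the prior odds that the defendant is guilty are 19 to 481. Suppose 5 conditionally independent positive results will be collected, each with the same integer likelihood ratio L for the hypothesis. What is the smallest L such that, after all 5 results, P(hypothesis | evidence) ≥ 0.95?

4

Prior odds = 19/481.
Target odds = 0.95/0.05 = 19.
Need L⁵ ≥ 19 ÷ (19/481) = 481.
3⁵ = 243 < 481 ≤ 1024 = 4⁵, so L = 4.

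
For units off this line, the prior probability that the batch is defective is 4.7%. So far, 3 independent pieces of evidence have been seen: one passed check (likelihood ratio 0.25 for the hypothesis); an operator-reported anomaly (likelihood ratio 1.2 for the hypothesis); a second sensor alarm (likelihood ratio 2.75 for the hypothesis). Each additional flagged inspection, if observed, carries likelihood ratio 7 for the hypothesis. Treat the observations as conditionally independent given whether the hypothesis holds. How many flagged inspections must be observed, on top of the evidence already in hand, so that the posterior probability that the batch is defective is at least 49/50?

4

Prior odds = 0.047/0.953 = 47/953.
Combined Bayes factor of the evidence already in hand = 0.25 × 1.2 × 2.75 = 0.825.
Odds after that evidence = (47/953) × 0.825 = 1551/38120.
Target odds = 0.98/0.02 = 49.
Need 7ⁿ ≥ 49 ÷ (1551/38120) = 1867880/1551.
7³ = 343 falls short of 1867880/1551 but 7⁴ = 2401 reaches it, so n = 4.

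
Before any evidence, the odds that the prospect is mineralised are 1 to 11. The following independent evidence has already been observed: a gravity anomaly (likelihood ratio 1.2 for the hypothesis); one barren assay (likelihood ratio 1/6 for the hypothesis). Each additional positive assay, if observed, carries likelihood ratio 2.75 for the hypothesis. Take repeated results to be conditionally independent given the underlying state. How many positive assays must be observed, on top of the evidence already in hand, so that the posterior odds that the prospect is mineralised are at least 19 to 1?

7

Prior odds = 1/11.
Combined Bayes factor of the evidence already in hand = 1.2 × (1/6) = 0.2.
Odds after that evidence = (1/11) × 0.2 = 1/55.
Target odds = 19.
Need 2.75ⁿ ≥ 19 ÷ (1/55) = 1045.
2.75⁶ = 1771561/4096 falls short of 1045 but 2.75⁷ = 19487171/16384 reaches it, so n = 7.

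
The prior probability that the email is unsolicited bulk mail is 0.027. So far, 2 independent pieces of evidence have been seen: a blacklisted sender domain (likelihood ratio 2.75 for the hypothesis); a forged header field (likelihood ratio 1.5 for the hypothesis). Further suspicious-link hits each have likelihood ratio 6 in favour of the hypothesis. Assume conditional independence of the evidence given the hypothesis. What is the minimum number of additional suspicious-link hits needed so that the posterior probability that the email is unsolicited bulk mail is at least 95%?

Prior odds = 0.027/0.973 = 27/973.
Combined Bayes factor of the evidence already in hand = 2.75 × 1.5 = 4.125.
Odds after that evidence = (27/973) × 4.125 = 891/7784.
Target odds = 0.95/0.05 = 19.
Need 6ⁿ ≥ 19 ÷ (891/7784) = 147896/891.
6² = 36 falls short of 147896/891 but 6³ = 216 reaches it, so n = 3.

3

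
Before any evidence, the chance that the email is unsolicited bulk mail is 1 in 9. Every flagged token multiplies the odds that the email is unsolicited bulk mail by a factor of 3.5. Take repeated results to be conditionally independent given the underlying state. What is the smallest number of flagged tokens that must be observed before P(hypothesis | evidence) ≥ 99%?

Prior odds = (1/9)/(8/9) = 0.125.
Likelihood ratio per flagged token = 3.5.
Target odds: 0.99 ÷ 0.01 = 99.
Need 0.125 × 3.5ⁿ ≥ 99, i.e. 3.5ⁿ ≥ 792.
3.5⁵ = 525.21875 falls short of 792 but 3.5⁶ = 1838.265625 reaches it, so n = 6.

6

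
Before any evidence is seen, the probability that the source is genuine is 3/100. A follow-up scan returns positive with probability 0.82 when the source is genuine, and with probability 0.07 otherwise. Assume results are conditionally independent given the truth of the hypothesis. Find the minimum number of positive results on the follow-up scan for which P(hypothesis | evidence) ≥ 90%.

3

Prior odds: 0.03 ÷ 0.97 = 3/97.
Likelihood ratio of a positive result = 0.82/0.07 = 82/7.
Target posterior odds = 0.9/0.1 = 9.
Need (3/97) × (82/7)ⁿ ≥ 9, i.e. (82/7)ⁿ ≥ 291.
(82/7)² = 6724/49 falls short of 291 but (82/7)³ = 551368/343 reaches it, so n = 3.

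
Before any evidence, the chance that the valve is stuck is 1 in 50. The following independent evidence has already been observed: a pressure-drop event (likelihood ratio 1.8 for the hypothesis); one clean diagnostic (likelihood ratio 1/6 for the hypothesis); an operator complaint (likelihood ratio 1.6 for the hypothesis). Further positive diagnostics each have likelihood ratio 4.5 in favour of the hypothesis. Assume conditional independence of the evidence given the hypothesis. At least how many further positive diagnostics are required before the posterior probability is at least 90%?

Prior odds = 0.02/0.98 = 1/49.
Combined Bayes factor of the evidence already in hand = 1.8 × (1/6) × 1.6 = 0.48.
Odds after that evidence = (1/49) × 0.48 = 12/1225.
Target odds = 0.9/0.1 = 9.
Need 4.5ⁿ ≥ 9 ÷ (12/1225) = 918.75.
4.5⁴ = 410.0625 falls short of 918.75 but 4.5⁵ = 1845.28125 reaches it, so n = 5.

5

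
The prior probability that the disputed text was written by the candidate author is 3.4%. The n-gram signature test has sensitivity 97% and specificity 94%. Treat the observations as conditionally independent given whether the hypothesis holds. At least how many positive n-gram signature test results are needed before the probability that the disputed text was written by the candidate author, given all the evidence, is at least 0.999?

4

Prior odds: 0.034 ÷ 0.966 = 17/483.
False-positive rate = 1 − 0.94 = 0.06; likelihood ratio of a positive = 0.97/0.06 = 97/6.
Target odds: 0.999 ÷ 0.001 = 999.
Need (17/483) × (97/6)ⁿ ≥ 999, i.e. (97/6)ⁿ ≥ 482517/17.
(97/6)³ = 912673/216 falls short of 482517/17 but (97/6)⁴ = 88529281/1296 reaches it, so n = 4.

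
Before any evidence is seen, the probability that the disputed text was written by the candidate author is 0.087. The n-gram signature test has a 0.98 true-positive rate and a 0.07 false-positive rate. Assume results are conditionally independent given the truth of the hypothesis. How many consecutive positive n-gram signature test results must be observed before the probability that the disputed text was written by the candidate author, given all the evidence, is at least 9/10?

2

Prior odds: 0.087 ÷ 0.913 = 87/913.
Likelihood ratio of a positive result = 0.98/0.07 = 14.
Target odds: 0.9 ÷ 0.1 = 9.
Need (87/913) × 14ⁿ ≥ 9, i.e. 14ⁿ ≥ 2739/29.
14¹ = 14 falls short of 2739/29 but 14² = 196 reaches it, so n = 2.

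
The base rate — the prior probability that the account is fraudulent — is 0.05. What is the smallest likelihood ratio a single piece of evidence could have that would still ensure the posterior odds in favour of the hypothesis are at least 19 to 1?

361

Prior odds = 0.05/0.95 = 1/19.
Target odds = 19.
Required Bayes factor = 19 ÷ (1/19) = 361.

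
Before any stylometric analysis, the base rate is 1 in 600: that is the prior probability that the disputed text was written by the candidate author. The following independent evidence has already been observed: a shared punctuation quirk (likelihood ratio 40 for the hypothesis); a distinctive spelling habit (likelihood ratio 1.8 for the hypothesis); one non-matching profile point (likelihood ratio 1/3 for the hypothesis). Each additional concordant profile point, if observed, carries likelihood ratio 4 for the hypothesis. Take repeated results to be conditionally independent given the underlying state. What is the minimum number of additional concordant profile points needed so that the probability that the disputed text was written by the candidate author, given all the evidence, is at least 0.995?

Prior odds = (1/600)/(599/600) = 1/599.
Combined Bayes factor of the evidence already in hand = 40 × 1.8 × (1/3) = 24.
Odds after that evidence = (1/599) × 24 = 24/599.
Target odds = 0.995/0.005 = 199.
Need 4ⁿ ≥ 199 ÷ (24/599) = 119201/24.
4⁶ = 4096 falls short of 119201/24 but 4⁷ = 16384 reaches it, so n = 7.

7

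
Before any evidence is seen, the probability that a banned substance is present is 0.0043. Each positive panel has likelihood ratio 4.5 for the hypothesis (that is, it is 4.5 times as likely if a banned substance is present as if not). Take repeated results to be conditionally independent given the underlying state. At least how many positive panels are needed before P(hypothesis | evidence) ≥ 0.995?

Prior odds: 0.0043 ÷ 0.9957 = 43/9957.
Likelihood ratio per positive panel = 4.5.
Target odds: 0.995 ÷ 0.005 = 199.
Require 4.5ⁿ ≥ 199 ÷ (43/9957) = 1981443/43.
4.5⁷ = 4782969/128 falls short of 1981443/43 but 4.5⁸ = 43046721/256 reaches it, so n = 8.

8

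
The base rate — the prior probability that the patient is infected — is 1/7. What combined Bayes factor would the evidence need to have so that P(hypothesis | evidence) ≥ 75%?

18

Prior odds = (1/7)/(6/7) = 1/6.
Target odds = 0.75/0.25 = 3.
Required Bayes factor = 3 ÷ (1/6) = 18.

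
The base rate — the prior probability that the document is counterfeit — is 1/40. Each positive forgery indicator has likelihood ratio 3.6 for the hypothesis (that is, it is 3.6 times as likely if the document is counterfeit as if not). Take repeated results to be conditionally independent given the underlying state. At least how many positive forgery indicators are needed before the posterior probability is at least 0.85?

Prior odds = 0.025/0.975 = 1/39.
Likelihood ratio per positive forgery indicator = 3.6.
Target odds: 0.85 ÷ 0.15 = 17/3.
Require 3.6ⁿ ≥ 17/3 ÷ (1/39) = 221.
3.6⁴ = 167.9616 falls short of 221 but 3.6⁵ = 604.66176 reaches it, so n = 5.

5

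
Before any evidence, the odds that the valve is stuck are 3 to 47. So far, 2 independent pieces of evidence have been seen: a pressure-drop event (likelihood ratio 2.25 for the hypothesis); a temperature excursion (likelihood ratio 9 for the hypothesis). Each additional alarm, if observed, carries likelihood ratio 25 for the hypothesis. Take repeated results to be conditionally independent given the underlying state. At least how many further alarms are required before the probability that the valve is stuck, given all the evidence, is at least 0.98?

2

Prior odds = 3/47.
Combined Bayes factor of the evidence already in hand = 2.25 × 9 = 20.25.
Odds after that evidence = (3/47) × 20.25 = 243/188.
Target odds = 0.98/0.02 = 49.
Need 25ⁿ ≥ 49 ÷ (243/188) = 9212/243.
25¹ = 25 falls short of 9212/243 but 25² = 625 reaches it, so n = 2.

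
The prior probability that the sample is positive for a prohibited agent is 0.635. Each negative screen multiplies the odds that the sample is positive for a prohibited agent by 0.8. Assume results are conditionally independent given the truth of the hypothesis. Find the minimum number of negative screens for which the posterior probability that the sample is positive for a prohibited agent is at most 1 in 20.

16

Prior odds = 0.635/0.365 = 127/73.
Likelihood ratio per negative screen = 0.8.
Target posterior odds = 0.05/0.95 = 1/19.
Require 0.8ⁿ ≤ 1/19 ÷ (127/73) = 73/2413.
0.8¹⁵ ≈0.0351844 is still above 73/2413 but 0.8¹⁶ ≈0.0281475 is at or below it, so n = 16.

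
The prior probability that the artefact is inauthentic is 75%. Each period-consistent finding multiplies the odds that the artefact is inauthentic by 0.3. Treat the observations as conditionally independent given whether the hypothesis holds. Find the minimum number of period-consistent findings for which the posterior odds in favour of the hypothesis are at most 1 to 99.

5

Prior odds: 0.75 ÷ 0.25 = 3.
Likelihood ratio per period-consistent finding = 0.3.
Target odds = 1/99.
Need 3 × 0.3ⁿ ≤ 1/99, i.e. 0.3ⁿ ≤ 1/297.
0.3⁴ = 0.0081 is still above 1/297 but 0.3⁵ = 243/100000 is at or below it, so n = 5.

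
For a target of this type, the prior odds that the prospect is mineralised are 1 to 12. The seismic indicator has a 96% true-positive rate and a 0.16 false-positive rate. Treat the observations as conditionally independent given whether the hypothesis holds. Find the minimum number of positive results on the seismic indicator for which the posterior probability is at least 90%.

Prior odds = 1/12.
Likelihood ratio of a positive result = 0.96/0.16 = 6.
Target odds: 0.9 ÷ 0.1 = 9.
Need (1/12) × 6ⁿ ≥ 9, i.e. 6ⁿ ≥ 108.
6² = 36 falls short of 108 but 6³ = 216 reaches it, so n = 3.

3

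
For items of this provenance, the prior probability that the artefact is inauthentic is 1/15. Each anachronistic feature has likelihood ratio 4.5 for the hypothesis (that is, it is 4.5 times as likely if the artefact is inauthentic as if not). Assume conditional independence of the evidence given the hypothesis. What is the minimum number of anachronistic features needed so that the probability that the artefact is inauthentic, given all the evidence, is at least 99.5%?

6

Prior odds = (1/15)/(14/15) = 1/14.
Likelihood ratio per anachronistic feature = 4.5.
Target posterior odds = 0.995/0.005 = 199.
Need (1/14) × 4.5ⁿ ≥ 199, i.e. 4.5ⁿ ≥ 2786.
4.5⁵ = 1845.28125 falls short of 2786 but 4.5⁶ = 8303.765625 reaches it, so n = 6.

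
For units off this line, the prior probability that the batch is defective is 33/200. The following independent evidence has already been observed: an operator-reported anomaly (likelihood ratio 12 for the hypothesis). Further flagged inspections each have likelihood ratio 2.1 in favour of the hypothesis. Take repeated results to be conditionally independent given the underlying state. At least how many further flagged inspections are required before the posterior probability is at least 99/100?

Prior odds = 0.165/0.835 = 33/167.
Bayes factor of the evidence already in hand = 12.
Odds after that evidence = (33/167) × 12 = 396/167.
Target odds = 0.99/0.01 = 99.
Need 2.1ⁿ ≥ 99 ÷ (396/167) = 41.75.
2.1⁵ = 4084101/100000 falls short of 41.75 but 2.1⁶ = 85766121/1000000 reaches it, so n = 6.

6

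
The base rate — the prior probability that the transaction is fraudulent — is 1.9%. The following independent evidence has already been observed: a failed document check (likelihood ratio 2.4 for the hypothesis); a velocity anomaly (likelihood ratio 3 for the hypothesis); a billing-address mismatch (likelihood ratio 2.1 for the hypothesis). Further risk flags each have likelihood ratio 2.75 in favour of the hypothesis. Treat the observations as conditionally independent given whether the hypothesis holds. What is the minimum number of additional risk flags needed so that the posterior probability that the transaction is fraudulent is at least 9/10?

Prior odds = 0.019/0.981 = 19/981.
Combined Bayes factor of the evidence already in hand = 2.4 × 3 × 2.1 = 15.12.
Odds after that evidence = (19/981) × 15.12 = 798/2725.
Target odds = 0.9/0.1 = 9.
Need 2.75ⁿ ≥ 9 ÷ (798/2725) = 8175/266.
2.75³ = 20.796875 falls short of 8175/266 but 2.75⁴ = 57.19140625 reaches it, so n = 4.

4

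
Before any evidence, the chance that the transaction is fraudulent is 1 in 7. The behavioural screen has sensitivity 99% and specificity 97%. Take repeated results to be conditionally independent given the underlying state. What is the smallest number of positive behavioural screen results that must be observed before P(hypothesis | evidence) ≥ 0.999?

Prior odds = (1/7)/(6/7) = 1/6.
False-positive rate = 1 − 0.97 = 0.03; likelihood ratio of a positive = 0.99/0.03 = 33.
Target odds: 0.999 ÷ 0.001 = 999.
Require 33ⁿ ≥ 999 ÷ (1/6) = 5994.
33² = 1089 falls short of 5994 but 33³ = 35937 reaches it, so n = 3.

3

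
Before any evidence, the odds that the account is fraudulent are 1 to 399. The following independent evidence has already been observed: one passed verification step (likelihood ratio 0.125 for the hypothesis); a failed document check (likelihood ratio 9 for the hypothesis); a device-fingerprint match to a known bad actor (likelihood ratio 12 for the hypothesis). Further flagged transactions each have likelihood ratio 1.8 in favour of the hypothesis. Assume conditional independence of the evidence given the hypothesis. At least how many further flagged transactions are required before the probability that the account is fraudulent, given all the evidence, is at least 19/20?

11

Prior odds = 1/399.
Combined Bayes factor of the evidence already in hand = 0.125 × 9 × 12 = 13.5.
Odds after that evidence = (1/399) × 13.5 = 9/266.
Target odds = 0.95/0.05 = 19.
Need 1.8ⁿ ≥ 19 ÷ (9/266) = 5054/9.
1.8¹⁰ ≈357.047 falls short of 5054/9 but 1.8¹¹ ≈642.684 reaches it, so n = 11.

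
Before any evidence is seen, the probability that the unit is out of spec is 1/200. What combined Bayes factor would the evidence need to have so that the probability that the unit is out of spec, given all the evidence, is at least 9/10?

1791

Prior odds = 0.005/0.995 = 1/199.
Target odds = 0.9/0.1 = 9.
Required Bayes factor = 9 ÷ (1/199) = 1791.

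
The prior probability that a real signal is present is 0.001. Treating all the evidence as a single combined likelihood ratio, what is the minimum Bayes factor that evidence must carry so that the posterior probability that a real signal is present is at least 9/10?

8991

Prior odds = 0.001/0.999 = 1/999.
Target odds = 0.9/0.1 = 9.
Required Bayes factor = 9 ÷ (1/999) = 8991.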